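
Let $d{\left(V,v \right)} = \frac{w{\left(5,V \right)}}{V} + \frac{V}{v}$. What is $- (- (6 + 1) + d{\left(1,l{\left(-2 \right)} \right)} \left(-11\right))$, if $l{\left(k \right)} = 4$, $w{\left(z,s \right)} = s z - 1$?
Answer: $\frac{215}{4} \approx 53.75$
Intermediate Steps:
$w{\left(z,s \right)} = -1 + s z$
$d{\left(V,v \right)} = \frac{V}{v} + \frac{-1 + 5 V}{V}$ ($d{\left(V,v \right)} = \frac{-1 + V 5}{V} + \frac{V}{v} = \frac{-1 + 5 V}{V} + \frac{V}{v} = \frac{V}{v} + \frac{-1 + 5 V}{V}$)
$- (- (6 + 1) + d{\left(1,l{\left(-2 \right)} \right)} \left(-11\right)) = - (- (6 + 1) + \left(5 - 1^{-1} + 1 \cdot \frac{1}{4}\right) \left(-11\right)) = - (\left(-1\right) 7 + \left(5 - 1 + 1 \cdot \frac{1}{4}\right) \left(-11\right)) = - (-7 + \left(5 - 1 + \frac{1}{4}\right) \left(-11\right)) = - (-7 + \frac{17}{4} \left(-11\right)) = - (-7 - \frac{187}{4}) = \left(-1\right) \left(- \frac{215}{4}\right) = \frac{215}{4}$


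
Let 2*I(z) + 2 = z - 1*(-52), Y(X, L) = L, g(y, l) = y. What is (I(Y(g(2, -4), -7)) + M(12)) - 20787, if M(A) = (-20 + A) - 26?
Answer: -41599/2 ≈ -20800.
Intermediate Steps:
M(A) = -46 + A
I(z) = 25 + z/2 (I(z) = -1 + (z - 1*(-52))/2 = -1 + (z + 52)/2 = -1 + (52 + z)/2 = -1 + (26 + z/2) = 25 + z/2)
(I(Y(g(2, -4), -7)) + M(12)) - 20787 = ((25 + (1/2)*(-7)) + (-46 + 12)) - 20787 = ((25 - 7/2) - 34) - 20787 = (43/2 - 34) - 20787 = -25/2 - 20787 = -41599/2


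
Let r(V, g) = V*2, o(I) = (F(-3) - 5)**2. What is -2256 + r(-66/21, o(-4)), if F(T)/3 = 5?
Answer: -15836/7 ≈ -2262.3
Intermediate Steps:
F(T) = 15 (F(T) = 3*5 = 15)
o(I) = 100 (o(I) = (15 - 5)**2 = 10**2 = 100)
r(V, g) = 2*V
-2256 + r(-66/21, o(-4)) = -2256 + 2*(-66/21) = -2256 + 2*(-66*1/21) = -2256 + 2*(-22/7) = -2256 - 44/7 = -15836/7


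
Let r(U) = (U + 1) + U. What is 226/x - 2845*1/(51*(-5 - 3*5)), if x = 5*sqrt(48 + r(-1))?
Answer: 569/204 + 226*sqrt(47)/235 ≈ 9.3823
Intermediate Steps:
r(U) = 1 + 2*U (r(U) = (1 + U) + U = 1 + 2*U)
x = 5*sqrt(47) (x = 5*sqrt(48 + (1 + 2*(-1))) = 5*sqrt(48 + (1 - 2)) = 5*sqrt(48 - 1) = 5*sqrt(47) ≈ 34.278)
226/x - 2845*1/(51*(-5 - 3*5)) = 226/((5*sqrt(47))) - 2845*1/(51*(-5 - 3*5)) = 226*(sqrt(47)/235) - 2845*1/(51*(-5 - 15)) = 226*sqrt(47)/235 - 2845/(-20*17*3) = 226*sqrt(47)/235 - 2845/((-340*3)) = 226*sqrt(47)/235 - 2845/(-1020) = 226*sqrt(47)/235 - 2845*(-1/1020) = 226*sqrt(47)/235 + 569/204 = 569/204 + 226*sqrt(47)/235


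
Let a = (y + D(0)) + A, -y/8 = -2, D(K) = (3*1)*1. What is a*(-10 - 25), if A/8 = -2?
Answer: -105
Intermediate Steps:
A = -16 (A = 8*(-2) = -16)
D(K) = 3 (D(K) = 3*1 = 3)
y = 16 (y = -8*(-2) = 16)
a = 3 (a = (16 + 3) - 16 = 19 - 16 = 3)
a*(-10 - 25) = 3*(-10 - 25) = 3*(-35) = -105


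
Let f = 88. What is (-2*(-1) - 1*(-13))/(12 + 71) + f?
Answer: 7319/83 ≈ 88.181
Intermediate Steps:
(-2*(-1) - 1*(-13))/(12 + 71) + f = (-2*(-1) - 1*(-13))/(12 + 71) + 88 = (2 + 13)/83 + 88 = (1/83)*15 + 88 = 15/83 + 88 = 7319/83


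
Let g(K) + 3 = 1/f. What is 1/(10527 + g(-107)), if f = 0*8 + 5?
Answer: 5/52621 ≈ 9.5019e-5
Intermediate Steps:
f = 5 (f = 0 + 5 = 5)
g(K) = -14/5 (g(K) = -3 + 1/5 = -3 + ⅕ = -14/5)
1/(10527 + g(-107)) = 1/(10527 - 14/5) = 1/(52621/5) = 5/52621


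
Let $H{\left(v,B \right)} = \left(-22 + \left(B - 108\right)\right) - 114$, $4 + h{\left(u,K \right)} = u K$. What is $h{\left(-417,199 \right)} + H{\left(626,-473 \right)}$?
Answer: $-83704$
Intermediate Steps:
$h{\left(u,K \right)} = -4 + K u$ ($h{\left(u,K \right)} = -4 + u K = -4 + K u$)
$H{\left(v,B \right)} = -244 + B$ ($H{\left(v,B \right)} = \left(-22 + \left(-108 + B\right)\right) - 114 = \left(-130 + B\right) - 114 = -244 + B$)
$h{\left(-417,199 \right)} + H{\left(626,-473 \right)} = \left(-4 + 199 \left(-417\right)\right) - 717 = \left(-4 - 82983\right) - 717 = -82987 - 717 = -83704$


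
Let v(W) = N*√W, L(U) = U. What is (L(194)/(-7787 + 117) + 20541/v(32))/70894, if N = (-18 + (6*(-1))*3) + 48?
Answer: -97/271878490 + 6847*√2/2268608 ≈ 0.0042680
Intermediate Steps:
N = 12 (N = (-18 - 6*3) + 48 = (-18 - 18) + 48 = -36 + 48 = 12)
v(W) = 12*√W
(L(194)/(-7787 + 117) + 20541/v(32))/70894 = (194/(-7787 + 117) + 20541/((12*√32)))/70894 = (194/(-7670) + 20541/((12*(4*√2))))*(1/70894) = (194*(-1/7670) + 20541/((48*√2)))*(1/70894) = (-97/3835 + 20541*(√2/96))*(1/70894) = (-97/3835 + 6847*√2/32)*(1/70894) = -97/271878490 + 6847*√2/2268608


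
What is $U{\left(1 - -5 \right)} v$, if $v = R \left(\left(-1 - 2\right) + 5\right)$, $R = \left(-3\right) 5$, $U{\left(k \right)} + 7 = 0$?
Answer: $210$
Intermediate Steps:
$U{\left(k \right)} = -7$ ($U{\left(k \right)} = -7 + 0 = -7$)
$R = -15$
$v = -30$ ($v = - 15 \left(\left(-1 - 2\right) + 5\right) = - 15 \left(-3 + 5\right) = \left(-15\right) 2 = -30$)
$U{\left(1 - -5 \right)} v = \left(-7\right) \left(-30\right) = 210$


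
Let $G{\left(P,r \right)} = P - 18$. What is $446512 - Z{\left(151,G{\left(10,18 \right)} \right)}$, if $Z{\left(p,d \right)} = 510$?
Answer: $446002$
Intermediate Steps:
$G{\left(P,r \right)} = -18 + P$
$446512 - Z{\left(151,G{\left(10,18 \right)} \right)} = 446512 - 510 = 446002$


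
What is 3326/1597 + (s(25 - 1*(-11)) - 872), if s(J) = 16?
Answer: -1363706/1597 ≈ -853.92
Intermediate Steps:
3326/1597 + (s(25 - 1*(-11)) - 872) = 3326/1597 + (16 - 872) = 3326*(1/1597) - 856 = 3326/1597 - 856 = -1363706/1597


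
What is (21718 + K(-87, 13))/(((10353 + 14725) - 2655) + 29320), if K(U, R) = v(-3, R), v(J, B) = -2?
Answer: 21716/51743 ≈ 0.41969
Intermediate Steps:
K(U, R) = -2
(21718 + K(-87, 13))/(((10353 + 14725) - 2655) + 29320) = (21718 - 2)/(((10353 + 14725) - 2655) + 29320) = 21716/((25078 - 2655) + 29320) = 21716/(22423 + 29320) = 21716/51743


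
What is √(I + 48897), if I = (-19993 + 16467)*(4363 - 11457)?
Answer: √25062341 ≈ 5006.2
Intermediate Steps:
I = 25013444 (I = -3526*(-7094) = 25013444)
√(I + 48897) = √(25013444 + 48897) = √25062341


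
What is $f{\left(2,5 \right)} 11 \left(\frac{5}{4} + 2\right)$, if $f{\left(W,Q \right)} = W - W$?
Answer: $0$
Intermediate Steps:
$f{\left(W,Q \right)} = 0$
$f{\left(2,5 \right)} 11 \left(\frac{5}{4} + 2\right) = 0 \cdot 11 \left(\frac{5}{4} + 2\right) = 0 \left(5 \cdot \frac{1}{4} + 2\right) = 0 \left(\frac{5}{4} + 2\right) = 0 \cdot \frac{13}{4} = 0$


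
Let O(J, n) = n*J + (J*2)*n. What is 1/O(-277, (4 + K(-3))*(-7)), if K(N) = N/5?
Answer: 5/98889 ≈ 5.0562e-5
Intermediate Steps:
K(N) = N/5 (K(N) = N*(⅕) = N/5)
O(J, n) = 3*J*n (O(J, n) = J*n + (2*J)*n = J*n + 2*J*n = 3*J*n)
1/O(-277, (4 + K(-3))*(-7)) = 1/(3*(-277)*((4 + (⅕)*(-3))*(-7))) = 1/(3*(-277)*((4 - ⅗)*(-7))) = 1/(3*(-277)*((17/5)*(-7))) = 1/(3*(-277)*(-119/5)) = 1/(98889/5) = 5/98889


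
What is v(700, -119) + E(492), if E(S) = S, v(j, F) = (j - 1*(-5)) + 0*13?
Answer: 1197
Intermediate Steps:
v(j, F) = 5 + j (v(j, F) = (j + 5) + 0 = (5 + j) + 0 = 5 + j)
v(700, -119) + E(492) = (5 + 700) + 492 = 705 + 492 = 1197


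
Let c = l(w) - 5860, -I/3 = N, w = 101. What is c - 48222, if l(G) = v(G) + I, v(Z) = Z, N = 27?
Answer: -54062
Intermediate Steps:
I = -81 (I = -3*27 = -81)
l(G) = -81 + G (l(G) = G - 81 = -81 + G)
c = -5840 (c = (-81 + 101) - 5860 = 20 - 5860 = -5840)
c - 48222 = -5840 - 48222 = -54062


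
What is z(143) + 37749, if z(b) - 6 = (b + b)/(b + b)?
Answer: 37756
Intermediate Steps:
z(b) = 7 (z(b) = 6 + (b + b)/(b + b) = 6 + (2*b)/((2*b)) = 6 + (2*b)*(1/(2*b)) = 6 + 1 = 7)
z(143) + 37749 = 7 + 37749 = 37756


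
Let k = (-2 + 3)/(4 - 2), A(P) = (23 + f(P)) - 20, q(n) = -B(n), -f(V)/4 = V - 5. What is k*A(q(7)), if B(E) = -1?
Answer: 19/2 ≈ 9.5000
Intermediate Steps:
f(V) = 20 - 4*V (f(V) = -4*(V - 5) = -4*(-5 + V) = 20 - 4*V)
q(n) = 1 (q(n) = -1*(-1) = 1)
A(P) = 23 - 4*P (A(P) = (23 + (20 - 4*P)) - 20 = (43 - 4*P) - 20 = 23 - 4*P)
k = ½ (k = 1/2 = 1*(½) = ½ ≈ 0.50000)
k*A(q(7)) = (23 - 4*1)/2 = (23 - 4)/2 = (½)*19 = 19/2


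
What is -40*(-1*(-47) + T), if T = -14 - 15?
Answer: -720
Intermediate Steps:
T = -29
-40*(-1*(-47) + T) = -40*(-1*(-47) - 29) = -40*(47 - 29) = -40*18 = -720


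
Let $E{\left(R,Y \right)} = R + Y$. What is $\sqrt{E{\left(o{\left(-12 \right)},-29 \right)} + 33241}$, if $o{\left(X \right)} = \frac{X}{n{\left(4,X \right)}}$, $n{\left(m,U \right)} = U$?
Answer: $\sqrt{33213} \approx 182.24$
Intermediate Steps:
$o{\left(X \right)} = 1$ ($o{\left(X \right)} = \frac{X}{X} = 1$)
$\sqrt{E{\left(o{\left(-12 \right)},-29 \right)} + 33241} = \sqrt{\left(1 - 29\right) + 33241} = \sqrt{-28 + 33241} = \sqrt{33213}$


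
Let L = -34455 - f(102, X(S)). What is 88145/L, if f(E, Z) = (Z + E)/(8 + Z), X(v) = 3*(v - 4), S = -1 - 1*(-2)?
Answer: -88145/34362 ≈ -2.5652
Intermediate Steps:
S = 1 (S = -1 + 2 = 1)
X(v) = -12 + 3*v (X(v) = 3*(-4 + v) = -12 + 3*v)
f(E, Z) = (E + Z)/(8 + Z)
L = -34362 (L = -34455 - (102 + (-12 + 3*1))/(8 + (-12 + 3*1)) = -34455 - (102 + (-12 + 3))/(8 + (-12 + 3)) = -34455 - (102 - 9)/(8 - 9) = -34455 - 93/(-1) = -34455 - (-1)*93 = -34455 - 1*(-93) = -34455 + 93 = -34362)
88145/L = 88145/(-34362) = 88145*(-1/34362) = -88145/34362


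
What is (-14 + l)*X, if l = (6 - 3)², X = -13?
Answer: 65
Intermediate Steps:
l = 9 (l = 3² = 9)
(-14 + l)*X = (-14 + 9)*(-13) = -5*(-13) = 65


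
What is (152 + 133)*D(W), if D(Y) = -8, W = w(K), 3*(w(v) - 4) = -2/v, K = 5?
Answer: -2280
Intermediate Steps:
w(v) = 4 - 2/(3*v) (w(v) = 4 + (-2/v)/3 = 4 - 2/(3*v))
W = 58/15 (W = 4 - 2/3/5 = 4 - 2/3*1/5 = 4 - 2/15 = 58/15 ≈ 3.8667)
(152 + 133)*D(W) = (152 + 133)*(-8) = 285*(-8) = -2280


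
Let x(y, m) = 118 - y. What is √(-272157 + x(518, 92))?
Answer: I*√272557 ≈ 522.07*I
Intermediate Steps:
√(-272157 + x(518, 92)) = √(-272157 + (118 - 1*518)) = √(-272157 + (118 - 518)) = √(-272157 - 400) = √(-272557) = I*√272557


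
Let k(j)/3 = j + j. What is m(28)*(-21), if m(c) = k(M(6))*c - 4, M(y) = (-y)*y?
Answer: 127092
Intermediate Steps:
M(y) = -y**2
k(j) = 6*j (k(j) = 3*(j + j) = 3*(2*j) = 6*j)
m(c) = -4 - 216*c (m(c) = (6*(-1*6**2))*c - 4 = (6*(-1*36))*c - 4 = (6*(-36))*c - 4 = -216*c - 4 = -4 - 216*c)
m(28)*(-21) = (-4 - 216*28)*(-21) = (-4 - 6048)*(-21) = -6052*(-21) = 127092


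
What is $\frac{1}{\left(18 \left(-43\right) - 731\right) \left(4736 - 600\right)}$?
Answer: $- \frac{1}{6224680} \approx -1.6065 \cdot 10^{-7}$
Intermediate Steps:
$\frac{1}{\left(18 \left(-43\right) - 731\right) \left(4736 - 600\right)} = \frac{1}{\left(-774 - 731\right) 4136} = \frac{1}{\left(-1505\right) 4136} = \frac{1}{-6224680} = - \frac{1}{6224680}$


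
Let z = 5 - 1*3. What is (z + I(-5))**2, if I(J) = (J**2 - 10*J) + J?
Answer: 5184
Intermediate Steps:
I(J) = J**2 - 9*J
z = 2 (z = 5 - 3 = 2)
(z + I(-5))**2 = (2 - 5*(-9 - 5))**2 = (2 - 5*(-14))**2 = (2 + 70)**2 = 72**2 = 5184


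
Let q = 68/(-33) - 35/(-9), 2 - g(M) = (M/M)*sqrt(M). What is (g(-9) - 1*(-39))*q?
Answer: 7421/99 - 181*I/33 ≈ 74.96 - 5.4848*I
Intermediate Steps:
g(M) = 2 - sqrt(M) (g(M) = 2 - M/M*sqrt(M) = 2 - sqrt(M))
q = 181/99 (q = 68*(-1/33) - 35*(-1/9) = -68/33 + 35/9 = 181/99 ≈ 1.8283)
(g(-9) - 1*(-39))*q = ((2 - sqrt(-9)) - 1*(-39))*(181/99) = ((2 - 3*I) + 39)*(181/99) = (41 - 3*I)*(181/99) = 7421/99 - 181*I/33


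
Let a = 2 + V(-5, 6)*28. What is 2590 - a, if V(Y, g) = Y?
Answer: 2728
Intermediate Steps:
a = -138 (a = 2 - 5*28 = 2 - 140 = -138)
2590 - a = 2590 - 1*(-138) = 2590 + 138 = 2728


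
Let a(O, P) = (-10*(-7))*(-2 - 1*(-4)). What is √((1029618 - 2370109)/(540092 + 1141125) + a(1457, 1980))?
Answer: 3*√43717225321657/1681217 ≈ 11.798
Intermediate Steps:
a(O, P) = 140 (a(O, P) = 70*(-2 + 4) = 70*2 = 140)
√((1029618 - 2370109)/(540092 + 1141125) + a(1457, 1980)) = √((1029618 - 2370109)/(540092 + 1141125) + 140) = √(-1340491/1681217 + 140) = √(234029889/1681217) = 3*√43717225321657/1681217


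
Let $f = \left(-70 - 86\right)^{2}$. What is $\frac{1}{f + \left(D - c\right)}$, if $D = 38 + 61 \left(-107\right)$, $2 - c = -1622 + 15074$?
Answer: $\frac{1}{31297} \approx 3.1952 \cdot 10^{-5}$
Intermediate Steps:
$c = -13450$ ($c = 2 - \left(-1622 + 15074\right) = 2 - 13452 = -13450$)
$f = 24336$ ($f = \left(-156\right)^{2} = 24336$)
$D = -6489$ ($D = 38 - 6527 = -6489$)
$\frac{1}{f + \left(D - c\right)} = \frac{1}{24336 - -6961} = \frac{1}{24336 + \left(-6489 + 13450\right)} = \frac{1}{24336 + 6961} = \frac{1}{31297}$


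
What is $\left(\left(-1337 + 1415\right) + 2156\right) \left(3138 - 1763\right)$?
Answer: $3071750$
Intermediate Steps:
$\left(\left(-1337 + 1415\right) + 2156\right) \left(3138 - 1763\right) = \left(78 + 2156\right) \left(3138 - 1763\right) = 2234 \left(3138 - 1763\right) = 2234 \cdot 1375 = 3071750$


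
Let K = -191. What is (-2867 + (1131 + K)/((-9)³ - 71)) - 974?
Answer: -153687/40 ≈ -3842.2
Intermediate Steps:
(-2867 + (1131 + K)/((-9)³ - 71)) - 974 = (-2867 + (1131 - 191)/((-9)³ - 71)) - 974 = (-2867 + 940/(-729 - 71)) - 974 = (-2867 + 940/(-800)) - 974 = (-2867 + 940*(-1/800)) - 974 = (-2867 - 47/40) - 974 = -114727/40 - 974 = -153687/40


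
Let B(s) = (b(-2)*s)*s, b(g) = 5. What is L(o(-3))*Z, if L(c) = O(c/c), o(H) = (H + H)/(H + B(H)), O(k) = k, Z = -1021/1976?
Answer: -1021/1976 ≈ -0.51670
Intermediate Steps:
Z = -1021/1976 (Z = -1021*1/1976 = -1021/1976 ≈ -0.51670)
B(s) = 5*s² (B(s) = (5*s)*s = 5*s²)
o(H) = 2*H/(H + 5*H²) (o(H) = (H + H)/(H + 5*H²) = (2*H)/(H + 5*H²) = 2*H/(H + 5*H²))
L(c) = 1 (L(c) = c/c = 1)
L(o(-3))*Z = 1*(-1021/1976) = -1021/1976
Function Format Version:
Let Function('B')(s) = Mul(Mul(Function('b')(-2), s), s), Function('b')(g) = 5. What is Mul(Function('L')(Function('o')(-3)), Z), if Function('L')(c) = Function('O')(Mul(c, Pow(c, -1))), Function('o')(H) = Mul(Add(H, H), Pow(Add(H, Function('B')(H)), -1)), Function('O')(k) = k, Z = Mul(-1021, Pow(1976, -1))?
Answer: Rational(-1021, 1976) ≈ -0.51670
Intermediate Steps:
Z = Rational(-1021, 1976) (Z = Mul(-1021, Rational(1, 1976)) = Rational(-1021, 1976) ≈ -0.51670)
Function('B')(s) = Mul(5, Pow(s, 2)) (Function('B')(s) = Mul(Mul(5, s), s) = Mul(5, Pow(s, 2)))
Function('o')(H) = Mul(2, H, Pow(Add(H, Mul(5, Pow(H, 2))), -1)) (Function('o')(H) = Mul(Add(H, H), Pow(Add(H, Mul(5, Pow(H, 2))), -1)) = Mul(Mul(2, H), Pow(Add(H, Mul(5, Pow(H, 2))), -1)) = Mul(2, H, Pow(Add(H, Mul(5, Pow(H, 2))), -1)))
Function('L')(c) = 1 (Function('L')(c) = Mul(c, Pow(c, -1)) = 1)
Mul(Function('L')(Function('o')(-3)), Z) = Mul(1, Rational(-1021, 1976)) = Rational(-1021, 1976)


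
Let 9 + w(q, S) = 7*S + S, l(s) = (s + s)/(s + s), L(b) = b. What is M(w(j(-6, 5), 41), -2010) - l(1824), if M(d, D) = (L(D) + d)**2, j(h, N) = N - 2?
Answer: 2859480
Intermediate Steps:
j(h, N) = -2 + N
l(s) = 1 (l(s) = (2*s)/((2*s)) = (2*s)*(1/(2*s)) = 1)
w(q, S) = -9 + 8*S (w(q, S) = -9 + (7*S + S) = -9 + 8*S)
M(d, D) = (D + d)**2
M(w(j(-6, 5), 41), -2010) - l(1824) = (-2010 + (-9 + 8*41))**2 - 1*1 = (-2010 + (-9 + 328))**2 - 1 = (-2010 + 319)**2 - 1 = (-1691)**2 - 1 = 2859481 - 1 = 2859480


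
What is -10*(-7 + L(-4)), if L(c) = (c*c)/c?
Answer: 110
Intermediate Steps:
L(c) = c (L(c) = c²/c = c)
-10*(-7 + L(-4)) = -10*(-7 - 4) = -10*(-11) = 110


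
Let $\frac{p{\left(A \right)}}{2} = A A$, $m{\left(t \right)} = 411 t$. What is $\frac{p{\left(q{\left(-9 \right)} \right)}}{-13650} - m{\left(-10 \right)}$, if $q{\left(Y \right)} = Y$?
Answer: $\frac{9350223}{2275} \approx 4110.0$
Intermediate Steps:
$p{\left(A \right)} = 2 A^{2}$ ($p{\left(A \right)} = 2 A A = 2 A^{2}$)
$\frac{p{\left(q{\left(-9 \right)} \right)}}{-13650} - m{\left(-10 \right)} = \frac{2 \left(-9\right)^{2}}{-13650} - 411 \left(-10\right) = 2 \cdot 81 \left(- \frac{1}{13650}\right) - -4110 = 162 \left(- \frac{1}{13650}\right) + 4110 = - \frac{27}{2275} + 4110 = \frac{9350223}{2275}$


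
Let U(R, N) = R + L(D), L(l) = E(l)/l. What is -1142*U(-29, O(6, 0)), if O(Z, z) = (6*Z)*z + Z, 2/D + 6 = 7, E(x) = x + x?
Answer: 30834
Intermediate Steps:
E(x) = 2*x
D = 2 (D = 2/(-6 + 7) = 2/1 = 2*1 = 2)
L(l) = 2 (L(l) = (2*l)/l = 2)
O(Z, z) = Z + 6*Z*z (O(Z, z) = 6*Z*z + Z = Z + 6*Z*z)
U(R, N) = 2 + R (U(R, N) = R + 2 = 2 + R)
-1142*U(-29, O(6, 0)) = -1142*(2 - 29) = -1142*(-27) = 30834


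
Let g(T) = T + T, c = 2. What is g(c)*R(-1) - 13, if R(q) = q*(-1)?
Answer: -9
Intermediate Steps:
R(q) = -q
g(T) = 2*T
g(c)*R(-1) - 13 = (2*2)*(-1*(-1)) - 13 = 4*1 - 13 = 4 - 13 = -9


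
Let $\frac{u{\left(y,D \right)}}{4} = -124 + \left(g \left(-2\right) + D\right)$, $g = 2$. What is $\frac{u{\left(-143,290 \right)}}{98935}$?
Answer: $\frac{648}{98935} \approx 0.0065498$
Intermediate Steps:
$u{\left(y,D \right)} = -512 + 4 D$ ($u{\left(y,D \right)} = 4 \left(-124 + \left(2 \left(-2\right) + D\right)\right) = 4 \left(-124 + \left(-4 + D\right)\right) = 4 \left(-128 + D\right) = -512 + 4 D$)
$\frac{u{\left(-143,290 \right)}}{98935} = \frac{-512 + 4 \cdot 290}{98935} = \left(-512 + 1160\right) \frac{1}{98935} = 648 \cdot \frac{1}{98935} = \frac{648}{98935}$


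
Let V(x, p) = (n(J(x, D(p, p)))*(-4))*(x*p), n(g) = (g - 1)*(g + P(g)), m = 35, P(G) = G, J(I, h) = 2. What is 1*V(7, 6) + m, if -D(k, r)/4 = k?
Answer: -637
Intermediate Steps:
D(k, r) = -4*k
n(g) = 2*g*(-1 + g) (n(g) = (g - 1)*(g + g) = (-1 + g)*(2*g) = 2*g*(-1 + g))
V(x, p) = -16*p*x (V(x, p) = ((2*2*(-1 + 2))*(-4))*(x*p) = ((2*2*1)*(-4))*(p*x) = (4*(-4))*(p*x) = -16*p*x)
1*V(7, 6) + m = 1*(-16*6*7) + 35 = 1*(-672) + 35 = -672 + 35 = -637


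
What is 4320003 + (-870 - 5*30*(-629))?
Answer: 4413483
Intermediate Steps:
4320003 + (-870 - 5*30*(-629)) = 4320003 + (-870 - 150*(-629)) = 4320003 + (-870 + 94350) = 4320003 + 93480 = 4413483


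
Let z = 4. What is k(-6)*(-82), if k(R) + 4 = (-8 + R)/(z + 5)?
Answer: 4100/9 ≈ 455.56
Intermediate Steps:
k(R) = -44/9 + R/9 (k(R) = -4 + (-8 + R)/(4 + 5) = -4 + (-8 + R)/9 = -4 + (-8 + R)*(1/9) = -4 + (-8/9 + R/9) = -44/9 + R/9)
k(-6)*(-82) = (-44/9 + (1/9)*(-6))*(-82) = (-44/9 - 2/3)*(-82) = -50/9*(-82) = 4100/9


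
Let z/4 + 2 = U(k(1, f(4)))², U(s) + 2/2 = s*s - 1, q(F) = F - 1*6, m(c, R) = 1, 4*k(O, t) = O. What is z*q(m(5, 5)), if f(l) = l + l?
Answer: -2245/64 ≈ -35.078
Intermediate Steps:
f(l) = 2*l
k(O, t) = O/4
q(F) = -6 + F (q(F) = F - 6 = -6 + F)
U(s) = -2 + s² (U(s) = -1 + (s*s - 1) = -1 + (s² - 1) = -1 + (-1 + s²) = -2 + s²)
z = 449/64 (z = -8 + 4*(-2 + ((¼)*1)²)² = -8 + 4*(-2 + (¼)²)² = -8 + 4*(-2 + 1/16)² = -8 + 4*(-31/16)² = -8 + 4*(961/256) = -8 + 961/64 = 449/64 ≈ 7.0156)
z*q(m(5, 5)) = 449*(-6 + 1)/64 = (449/64)*(-5) = -2245/64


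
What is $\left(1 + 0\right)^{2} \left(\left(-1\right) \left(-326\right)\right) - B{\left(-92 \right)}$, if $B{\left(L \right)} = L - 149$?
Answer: $567$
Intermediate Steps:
$B{\left(L \right)} = -149 + L$
$\left(1 + 0\right)^{2} \left(\left(-1\right) \left(-326\right)\right) - B{\left(-92 \right)} = \left(1 + 0\right)^{2} \left(\left(-1\right) \left(-326\right)\right) - \left(-149 - 92\right) = 1^{2} \cdot 326 - -241 = 1 \cdot 326 + 241 = 326 + 241 = 567$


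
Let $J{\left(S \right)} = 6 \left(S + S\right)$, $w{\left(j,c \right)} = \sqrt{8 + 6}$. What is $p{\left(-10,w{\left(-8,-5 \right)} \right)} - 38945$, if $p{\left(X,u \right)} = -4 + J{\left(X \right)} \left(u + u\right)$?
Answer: $-38949 - 240 \sqrt{14} \approx -39847.0$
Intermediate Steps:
$w{\left(j,c \right)} = \sqrt{14}$
$J{\left(S \right)} = 12 S$ ($J{\left(S \right)} = 6 \cdot 2 S = 12 S$)
$p{\left(X,u \right)} = -4 + 24 X u$ ($p{\left(X,u \right)} = -4 + 12 X \left(u + u\right) = -4 + 12 X 2 u = -4 + 24 X u$)
$p{\left(-10,w{\left(-8,-5 \right)} \right)} - 38945 = \left(-4 + 24 \left(-10\right) \sqrt{14}\right) - 38945 = \left(-4 - 240 \sqrt{14}\right) - 38945 = -38949 - 240 \sqrt{14}$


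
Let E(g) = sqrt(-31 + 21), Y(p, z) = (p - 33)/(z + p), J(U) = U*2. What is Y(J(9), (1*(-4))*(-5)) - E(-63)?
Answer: -15/38 - I*sqrt(10) ≈ -0.39474 - 3.1623*I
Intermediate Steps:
J(U) = 2*U
Y(p, z) = (-33 + p)/(p + z)
E(g) = I*sqrt(10) (E(g) = sqrt(-10) = I*sqrt(10))
Y(J(9), (1*(-4))*(-5)) - E(-63) = (-33 + 2*9)/(2*9 + (1*(-4))*(-5)) - I*sqrt(10) = (-33 + 18)/(18 - 4*(-5)) - I*sqrt(10) = -15/(18 + 20) - I*sqrt(10) = -15/38 - I*sqrt(10)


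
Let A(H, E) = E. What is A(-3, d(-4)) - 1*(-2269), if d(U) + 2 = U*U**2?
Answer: 2203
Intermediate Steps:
d(U) = -2 + U**3 (d(U) = -2 + U*U**2 = -2 + U**3)
A(-3, d(-4)) - 1*(-2269) = (-2 + (-4)**3) - 1*(-2269) = (-2 - 64) + 2269 = -66 + 2269 = 2203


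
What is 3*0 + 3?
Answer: 3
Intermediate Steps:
3*0 + 3 = 0 + 3 = 3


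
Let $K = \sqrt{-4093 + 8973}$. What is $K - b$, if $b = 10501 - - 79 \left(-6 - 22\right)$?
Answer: $-8289 + 4 \sqrt{305} \approx -8219.1$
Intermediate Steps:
$b = 8289$ ($b = 10501 - \left(-79\right) \left(-28\right) = 10501 - 2212 = 8289$)
$K = 4 \sqrt{305}$ ($K = \sqrt{4880} = 4 \sqrt{305} \approx 69.857$)
$K - b = 4 \sqrt{305} - 8289 = -8289 + 4 \sqrt{305}$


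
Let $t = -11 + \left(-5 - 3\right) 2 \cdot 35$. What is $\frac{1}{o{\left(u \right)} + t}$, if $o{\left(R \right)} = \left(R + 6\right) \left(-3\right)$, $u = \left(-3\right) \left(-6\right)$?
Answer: $- \frac{1}{643} \approx -0.0015552$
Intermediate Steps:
$u = 18$
$o{\left(R \right)} = -18 - 3 R$ ($o{\left(R \right)} = \left(6 + R\right) \left(-3\right) = -18 - 3 R$)
$t = -571$ ($t = -11 + \left(-8\right) 2 \cdot 35 = -11 - 560 = -571$)
$\frac{1}{o{\left(u \right)} + t} = \frac{1}{\left(-18 - 54\right) - 571} = \frac{1}{-72 - 571} = \frac{1}{-643} = - \frac{1}{643}$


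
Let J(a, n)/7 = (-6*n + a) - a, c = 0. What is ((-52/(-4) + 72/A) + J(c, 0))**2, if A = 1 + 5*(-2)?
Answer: 25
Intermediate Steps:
A = -9 (A = 1 - 10 = -9)
J(a, n) = -42*n (J(a, n) = 7*((-6*n + a) - a) = 7*((a - 6*n) - a) = 7*(-6*n) = -42*n)
((-52/(-4) + 72/A) + J(c, 0))**2 = ((-52/(-4) + 72/(-9)) - 42*0)**2 = ((-52*(-1/4) + 72*(-1/9)) + 0)**2 = ((13 - 8) + 0)**2 = (5 + 0)**2 = 5**2 = 25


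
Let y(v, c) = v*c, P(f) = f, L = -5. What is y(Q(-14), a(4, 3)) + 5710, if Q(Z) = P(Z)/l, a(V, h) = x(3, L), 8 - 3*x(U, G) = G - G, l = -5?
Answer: 85762/15 ≈ 5717.5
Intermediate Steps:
x(U, G) = 8/3 (x(U, G) = 8/3 - (G - G)/3 = 8/3 - 1/3*0 = 8/3 + 0 = 8/3)
a(V, h) = 8/3
Q(Z) = -Z/5 (Q(Z) = Z/(-5) = Z*(-1/5) = -Z/5)
y(v, c) = c*v
y(Q(-14), a(4, 3)) + 5710 = 8*(-1/5*(-14))/3 + 5710 = (8/3)*(14/5) + 5710 = 112/15 + 5710 = 85762/15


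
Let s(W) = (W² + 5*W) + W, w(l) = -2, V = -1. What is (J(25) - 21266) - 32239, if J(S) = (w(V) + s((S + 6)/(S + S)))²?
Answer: -334378571879/6250000 ≈ -53501.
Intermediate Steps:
s(W) = W² + 6*W
J(S) = (-2 + (6 + S)*(6 + (6 + S)/(2*S))/(2*S))² (J(S) = (-2 + ((S + 6)/(S + S))*(6 + (S + 6)/(S + S)))² = (-2 + ((6 + S)/((2*S)))*(6 + (6 + S)/((2*S))))² = (-2 + ((6 + S)*(1/(2*S)))*(6 + (6 + S)*(1/(2*S))))² = (-2 + ((6 + S)/(2*S))*(6 + (6 + S)/(2*S)))² = (-2 + (6 + S)*(6 + (6 + S)/(2*S))/(2*S))²)
(J(25) - 21266) - 32239 = ((1/16)*(36 + 5*25² + 84*25)²/25⁴ - 21266) - 32239 = ((1/16)*(1/390625)*(36 + 5*625 + 2100)² - 21266) - 32239 = ((1/16)*(1/390625)*(36 + 3125 + 2100)² - 21266) - 32239 = ((1/16)*(1/390625)*5261² - 21266) - 32239 = ((1/16)*(1/390625)*27678121 - 21266) - 32239 = (27678121/6250000 - 21266) - 32239 = -132884821879/6250000 - 32239 = -334378571879/6250000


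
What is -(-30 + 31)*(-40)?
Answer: 40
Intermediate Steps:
-(-30 + 31)*(-40) = -(-40) = -1*(-40) = 40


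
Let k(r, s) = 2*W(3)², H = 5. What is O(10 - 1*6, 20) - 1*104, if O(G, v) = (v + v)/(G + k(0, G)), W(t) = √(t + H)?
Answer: -102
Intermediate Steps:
W(t) = √(5 + t) (W(t) = √(t + 5) = √(5 + t))
k(r, s) = 16 (k(r, s) = 2*(√(5 + 3))² = 2*(√8)² = 2*(2*√2)² = 2*8 = 16)
O(G, v) = 2*v/(16 + G) (O(G, v) = (v + v)/(G + 16) = (2*v)/(16 + G) = 2*v/(16 + G))
O(10 - 1*6, 20) - 1*104 = 2*20/(16 + (10 - 1*6)) - 1*104 = 2*20/(16 + (10 - 6)) - 104 = 2*20/(16 + 4) - 104 = 2*20/20 - 104 = 2*20*(1/20) - 104 = 2 - 104 = -102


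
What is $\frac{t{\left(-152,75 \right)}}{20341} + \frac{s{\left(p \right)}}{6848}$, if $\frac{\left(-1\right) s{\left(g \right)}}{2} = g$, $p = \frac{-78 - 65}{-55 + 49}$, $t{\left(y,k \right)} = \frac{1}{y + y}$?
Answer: $- \frac{55267781}{7939824576} \approx -0.0069608$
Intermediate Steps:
$t{\left(y,k \right)} = \frac{1}{2 y}$
$p = \frac{143}{6}$ ($p = - \frac{143}{-6} = \left(-143\right) \left(- \frac{1}{6}\right) = \frac{143}{6} \approx 23.833$)
$s{\left(g \right)} = - 2 g$
$\frac{t{\left(-152,75 \right)}}{20341} + \frac{s{\left(p \right)}}{6848} = \frac{\frac{1}{2} \frac{1}{-152}}{20341} + \frac{\left(-2\right) \frac{143}{6}}{6848} = \frac{1}{2} \left(- \frac{1}{152}\right) \frac{1}{20341} - \frac{143}{20544} = \left(- \frac{1}{304}\right) \frac{1}{20341} - \frac{143}{20544} = - \frac{1}{6183664} - \frac{143}{20544} = - \frac{55267781}{7939824576}$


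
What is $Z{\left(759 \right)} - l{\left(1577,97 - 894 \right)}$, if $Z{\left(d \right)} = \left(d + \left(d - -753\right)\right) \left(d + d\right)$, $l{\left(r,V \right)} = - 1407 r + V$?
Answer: $5667014$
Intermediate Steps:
$l{\left(r,V \right)} = V - 1407 r$
$Z{\left(d \right)} = 2 d \left(753 + 2 d\right)$ ($Z{\left(d \right)} = \left(d + \left(d + 753\right)\right) 2 d = \left(d + \left(753 + d\right)\right) 2 d = \left(753 + 2 d\right) 2 d = 2 d \left(753 + 2 d\right)$)
$Z{\left(759 \right)} - l{\left(1577,97 - 894 \right)} = 2 \cdot 759 \left(753 + 2 \cdot 759\right) - \left(\left(97 - 894\right) - 2218839\right) = 2 \cdot 759 \left(753 + 1518\right) - \left(-797 - 2218839\right) = 2 \cdot 759 \cdot 2271 - -2219636 = 3447378 + 2219636 = 5667014$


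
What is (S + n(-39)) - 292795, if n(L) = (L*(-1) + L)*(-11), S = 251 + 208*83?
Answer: -275280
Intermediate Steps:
S = 17515 (S = 251 + 17264 = 17515)
n(L) = 0 (n(L) = (-L + L)*(-11) = 0*(-11) = 0)
(S + n(-39)) - 292795 = (17515 + 0) - 292795 = 17515 - 292795 = -275280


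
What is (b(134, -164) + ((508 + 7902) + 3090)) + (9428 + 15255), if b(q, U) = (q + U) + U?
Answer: 35989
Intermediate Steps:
b(q, U) = q + 2*U (b(q, U) = (U + q) + U = q + 2*U)
(b(134, -164) + ((508 + 7902) + 3090)) + (9428 + 15255) = ((134 + 2*(-164)) + ((508 + 7902) + 3090)) + (9428 + 15255) = ((134 - 328) + (8410 + 3090)) + 24683 = (-194 + 11500) + 24683 = 11306 + 24683 = 35989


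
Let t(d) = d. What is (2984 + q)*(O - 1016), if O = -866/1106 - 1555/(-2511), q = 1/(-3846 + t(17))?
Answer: -16122028303641860/5316884307 ≈ -3.0322e+6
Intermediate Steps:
q = -1/3829 (q = 1/(-3846 + 17) = 1/(-3829) = -1/3829 ≈ -0.00026116)
O = -227348/1388583 (O = -866*1/1106 - 1555*(-1/2511) = -433/553 + 1555/2511 = -227348/1388583 ≈ -0.16373)
(2984 + q)*(O - 1016) = (2984 - 1/3829)*(-227348/1388583 - 1016) = (11425735/3829)*(-1411027676/1388583) = -16122028303641860/5316884307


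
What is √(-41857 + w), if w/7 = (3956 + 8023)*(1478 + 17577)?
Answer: √1597777058 ≈ 39972.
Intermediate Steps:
w = 1597818915 (w = 7*((3956 + 8023)*(1478 + 17577)) = 7*(11979*19055) = 7*228259845 = 1597818915)
√(-41857 + w) = √(-41857 + 1597818915) = √1597777058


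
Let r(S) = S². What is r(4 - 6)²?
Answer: 16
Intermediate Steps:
r(4 - 6)² = ((4 - 6)²)² = ((-2)²)² = 4² = 16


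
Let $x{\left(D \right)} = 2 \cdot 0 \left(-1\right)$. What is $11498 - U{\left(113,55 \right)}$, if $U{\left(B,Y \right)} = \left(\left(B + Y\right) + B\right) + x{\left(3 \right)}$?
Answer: $11217$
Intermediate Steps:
$x{\left(D \right)} = 0$ ($x{\left(D \right)} = 0 \left(-1\right) = 0$)
$U{\left(B,Y \right)} = Y + 2 B$ ($U{\left(B,Y \right)} = \left(\left(B + Y\right) + B\right) + 0 = \left(Y + 2 B\right) + 0 = Y + 2 B$)
$11498 - U{\left(113,55 \right)} = 11498 - \left(55 + 2 \cdot 113\right) = 11498 - \left(55 + 226\right) = 11498 - 281 = 11217$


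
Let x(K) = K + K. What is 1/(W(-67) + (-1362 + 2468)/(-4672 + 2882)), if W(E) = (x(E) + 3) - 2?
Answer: -895/119588 ≈ -0.0074840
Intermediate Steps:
x(K) = 2*K
W(E) = 1 + 2*E (W(E) = (2*E + 3) - 2 = (3 + 2*E) - 2 = 1 + 2*E)
1/(W(-67) + (-1362 + 2468)/(-4672 + 2882)) = 1/((1 + 2*(-67)) + (-1362 + 2468)/(-4672 + 2882)) = 1/((1 - 134) + 1106/(-1790)) = 1/(-133 + 1106*(-1/1790)) = 1/(-133 - 553/895) = 1/(-119588/895) = -895/119588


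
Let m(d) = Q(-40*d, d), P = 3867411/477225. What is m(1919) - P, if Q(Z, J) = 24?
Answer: 2528663/159075 ≈ 15.896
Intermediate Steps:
P = 1289137/159075 (P = 3867411*(1/477225) = 1289137/159075 ≈ 8.1040)
m(d) = 24
m(1919) - P = 24 - 1*1289137/159075 = 24 - 1289137/159075 = 2528663/159075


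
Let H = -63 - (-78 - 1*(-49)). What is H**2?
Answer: 1156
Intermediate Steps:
H = -34 (H = -63 - (-78 + 49) = -63 - 1*(-29) = -63 + 29 = -34)
H**2 = (-34)**2 = 1156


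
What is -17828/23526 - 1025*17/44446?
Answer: -601161919/522818298 ≈ -1.1498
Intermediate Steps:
-17828/23526 - 1025*17/44446 = -17828*1/23526 - 17425*1/44446 = -8914/11763 - 17425/44446 = -601161919/522818298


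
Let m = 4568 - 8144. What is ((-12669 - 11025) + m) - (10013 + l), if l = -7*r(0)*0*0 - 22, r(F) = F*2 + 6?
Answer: -37261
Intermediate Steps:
m = -3576
r(F) = 6 + 2*F (r(F) = 2*F + 6 = 6 + 2*F)
l = -22 (l = -7*(6 + 2*0)*0*0 - 22 = -7*(6 + 0)*0*0 - 22 = -7*6*0*0 - 22 = -0*0 - 22 = -7*0 - 22 = 0 - 22 = -22)
((-12669 - 11025) + m) - (10013 + l) = ((-12669 - 11025) - 3576) - (10013 - 22) = (-23694 - 3576) - 1*9991 = -27270 - 9991 = -37261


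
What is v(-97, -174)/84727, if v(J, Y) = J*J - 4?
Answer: 9405/84727 ≈ 0.11100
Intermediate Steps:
v(J, Y) = -4 + J² (v(J, Y) = J² - 4 = -4 + J²)
v(-97, -174)/84727 = (-4 + (-97)²)/84727 = (-4 + 9409)*(1/84727) = 9405*(1/84727) = 9405/84727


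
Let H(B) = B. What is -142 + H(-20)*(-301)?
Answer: 5878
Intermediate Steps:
-142 + H(-20)*(-301) = -142 - 20*(-301) = -142 + 6020 = 5878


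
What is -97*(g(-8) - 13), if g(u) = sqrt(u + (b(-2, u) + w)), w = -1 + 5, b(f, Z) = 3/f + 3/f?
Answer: 1261 - 97*I*sqrt(7) ≈ 1261.0 - 256.64*I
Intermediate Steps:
b(f, Z) = 6/f
w = 4
g(u) = sqrt(1 + u) (g(u) = sqrt(u + (6/(-2) + 4)) = sqrt(u + (6*(-1/2) + 4)) = sqrt(u + (-3 + 4)) = sqrt(u + 1) = sqrt(1 + u))
-97*(g(-8) - 13) = -97*(sqrt(1 - 8) - 13) = -97*(sqrt(-7) - 13) = -97*(I*sqrt(7) - 13) = -97*(-13 + I*sqrt(7)) = 1261 - 97*I*sqrt(7)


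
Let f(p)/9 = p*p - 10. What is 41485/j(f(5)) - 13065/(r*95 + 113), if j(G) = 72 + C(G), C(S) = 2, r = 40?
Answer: 12412615/22274 ≈ 557.27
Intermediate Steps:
f(p) = -90 + 9*p**2 (f(p) = 9*(p*p - 10) = 9*(p**2 - 10) = 9*(-10 + p**2) = -90 + 9*p**2)
j(G) = 74 (j(G) = 72 + 2 = 74)
41485/j(f(5)) - 13065/(r*95 + 113) = 41485/74 - 13065/(40*95 + 113) = 41485*(1/74) - 13065/(3800 + 113) = 41485/74 - 13065/3913 = 41485/74 - 13065*1/3913 = 41485/74 - 1005/301 = 12412615/22274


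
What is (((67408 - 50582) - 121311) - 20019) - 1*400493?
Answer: -524997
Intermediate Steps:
(((67408 - 50582) - 121311) - 20019) - 1*400493 = ((16826 - 121311) - 20019) - 400493 = (-104485 - 20019) - 400493 = -124504 - 400493 = -524997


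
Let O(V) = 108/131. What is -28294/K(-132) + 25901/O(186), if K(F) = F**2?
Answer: 821071061/26136 ≈ 31415.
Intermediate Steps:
O(V) = 108/131 (O(V) = 108*(1/131) = 108/131)
-28294/K(-132) + 25901/O(186) = -28294/((-132)**2) + 25901/(108/131) = -28294/17424 + 25901*(131/108) = -28294*1/17424 + 3393031/108 = -14147/8712 + 3393031/108 = 821071061/26136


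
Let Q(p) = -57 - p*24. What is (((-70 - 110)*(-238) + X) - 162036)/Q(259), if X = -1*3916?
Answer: 123112/6273 ≈ 19.626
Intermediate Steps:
X = -3916
Q(p) = -57 - 24*p
(((-70 - 110)*(-238) + X) - 162036)/Q(259) = (((-70 - 110)*(-238) - 3916) - 162036)/(-57 - 24*259) = ((-180*(-238) - 3916) - 162036)/(-57 - 6216) = ((42840 - 3916) - 162036)/(-6273) = (38924 - 162036)*(-1/6273) = -123112*(-1/6273) = 123112/6273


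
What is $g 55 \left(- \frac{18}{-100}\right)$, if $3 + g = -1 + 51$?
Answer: $\frac{4653}{10} \approx 465.3$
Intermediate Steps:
$g = 47$ ($g = -3 + \left(-1 + 51\right) = -3 + 50 = 47$)
$g 55 \left(- \frac{18}{-100}\right) = 47 \cdot 55 \left(- \frac{18}{-100}\right) = 2585 \left(\left(-18\right) \left(- \frac{1}{100}\right)\right) = 2585 \cdot \frac{9}{50} = \frac{4653}{10}$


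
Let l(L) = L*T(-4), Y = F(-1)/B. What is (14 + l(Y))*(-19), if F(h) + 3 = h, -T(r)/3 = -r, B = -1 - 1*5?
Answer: -114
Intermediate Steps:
B = -6 (B = -1 - 5 = -6)
T(r) = 3*r (T(r) = -(-3)*r = 3*r)
F(h) = -3 + h
Y = 2/3 (Y = (-3 - 1)/(-6) = -4*(-1/6) = 2/3 ≈ 0.66667)
l(L) = -12*L (l(L) = L*(3*(-4)) = L*(-12) = -12*L)
(14 + l(Y))*(-19) = (14 - 12*2/3)*(-19) = (14 - 8)*(-19) = 6*(-19) = -114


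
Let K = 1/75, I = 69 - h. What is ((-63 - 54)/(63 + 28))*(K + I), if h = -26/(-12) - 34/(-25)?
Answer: -29469/350 ≈ -84.197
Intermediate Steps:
h = 529/150 (h = -26*(-1/12) - 34*(-1/25) = 13/6 + 34/25 = 529/150 ≈ 3.5267)
I = 9821/150 (I = 69 - 1*529/150 = 69 - 529/150 = 9821/150 ≈ 65.473)
K = 1/75 ≈ 0.013333
((-63 - 54)/(63 + 28))*(K + I) = ((-63 - 54)/(63 + 28))*(1/75 + 9821/150) = -117/91*(9823/150) = -117*1/91*(9823/150) = -9/7*9823/150 = -29469/350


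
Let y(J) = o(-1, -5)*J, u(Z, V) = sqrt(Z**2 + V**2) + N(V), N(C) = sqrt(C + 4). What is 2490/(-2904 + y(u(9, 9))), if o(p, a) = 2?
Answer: 1245/(-1452 + sqrt(13) + 9*sqrt(2)) ≈ -0.86719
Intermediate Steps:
N(C) = sqrt(4 + C)
u(Z, V) = sqrt(4 + V) + sqrt(V**2 + Z**2) (u(Z, V) = sqrt(Z**2 + V**2) + sqrt(4 + V) = sqrt(V**2 + Z**2) + sqrt(4 + V) = sqrt(4 + V) + sqrt(V**2 + Z**2))
y(J) = 2*J
2490/(-2904 + y(u(9, 9))) = 2490/(-2904 + 2*(sqrt(4 + 9) + sqrt(9**2 + 9**2))) = 2490/(-2904 + 2*(sqrt(13) + sqrt(81 + 81))) = 2490/(-2904 + 2*(sqrt(13) + sqrt(162))) = 2490/(-2904 + 2*(sqrt(13) + 9*sqrt(2))) = 2490/(-2904 + (2*sqrt(13) + 18*sqrt(2))) = 2490/(-2904 + 2*sqrt(13) + 18*sqrt(2))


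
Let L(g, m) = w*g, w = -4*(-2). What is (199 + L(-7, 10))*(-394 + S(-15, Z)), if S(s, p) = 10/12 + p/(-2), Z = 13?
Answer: -171457/3 ≈ -57152.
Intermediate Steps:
w = 8
L(g, m) = 8*g
S(s, p) = ⅚ - p/2 (S(s, p) = 10*(1/12) + p*(-½) = ⅚ - p/2)
(199 + L(-7, 10))*(-394 + S(-15, Z)) = (199 + 8*(-7))*(-394 + (⅚ - ½*13)) = (199 - 56)*(-394 + (⅚ - 13/2)) = 143*(-394 - 17/3) = 143*(-1199/3) = -171457/3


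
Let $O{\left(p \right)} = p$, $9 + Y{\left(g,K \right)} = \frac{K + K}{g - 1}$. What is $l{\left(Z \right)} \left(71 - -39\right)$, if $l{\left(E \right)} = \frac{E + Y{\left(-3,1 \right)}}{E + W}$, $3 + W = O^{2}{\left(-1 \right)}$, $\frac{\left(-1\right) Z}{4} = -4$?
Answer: $\frac{715}{14} \approx 51.071$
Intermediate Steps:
$Z = 16$ ($Z = \left(-4\right) \left(-4\right) = 16$)
$Y{\left(g,K \right)} = -9 + \frac{2 K}{-1 + g}$ ($Y{\left(g,K \right)} = -9 + \frac{K + K}{g - 1} = -9 + \frac{2 K}{-1 + g}$)
$W = -2$ ($W = -3 + \left(-1\right)^{2} = -3 + 1 = -2$)
$l{\left(E \right)} = \frac{- \frac{19}{2} + E}{-2 + E}$ ($l{\left(E \right)} = \frac{E + \frac{9 - -27 + 2 \cdot 1}{-1 - 3}}{E - 2} = \frac{E + \frac{9 + 27 + 2}{-4}}{-2 + E} = \frac{E - \frac{19}{2}}{-2 + E} = \frac{- \frac{19}{2} + E}{-2 + E}$)
$l{\left(Z \right)} \left(71 - -39\right) = \frac{- \frac{19}{2} + 16}{-2 + 16} \left(71 - -39\right) = \frac{1}{14} \cdot \frac{13}{2} \left(71 + 39\right) = \frac{1}{14} \cdot \frac{13}{2} \cdot 110 = \frac{13}{28} \cdot 110 = \frac{715}{14}$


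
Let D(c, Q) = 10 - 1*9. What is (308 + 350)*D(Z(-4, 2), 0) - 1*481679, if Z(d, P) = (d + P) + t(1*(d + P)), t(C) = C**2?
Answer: -481021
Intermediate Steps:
Z(d, P) = P + d + (P + d)**2 (Z(d, P) = (d + P) + (1*(d + P))**2 = (P + d) + (1*(P + d))**2 = (P + d) + (P + d)**2 = P + d + (P + d)**2)
D(c, Q) = 1 (D(c, Q) = 10 - 9 = 1)
(308 + 350)*D(Z(-4, 2), 0) - 1*481679 = (308 + 350)*1 - 1*481679 = 658*1 - 481679 = 658 - 481679 = -481021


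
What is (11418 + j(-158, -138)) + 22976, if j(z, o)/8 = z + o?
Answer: 32026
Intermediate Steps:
j(z, o) = 8*o + 8*z (j(z, o) = 8*(z + o) = 8*(o + z) = 8*o + 8*z)
(11418 + j(-158, -138)) + 22976 = (11418 + (8*(-138) + 8*(-158))) + 22976 = (11418 + (-1104 - 1264)) + 22976 = (11418 - 2368) + 22976 = 9050 + 22976 = 32026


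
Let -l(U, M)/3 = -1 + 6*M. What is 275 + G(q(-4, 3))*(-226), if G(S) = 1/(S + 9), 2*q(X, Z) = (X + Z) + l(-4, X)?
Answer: 6212/23 ≈ 270.09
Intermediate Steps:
l(U, M) = 3 - 18*M (l(U, M) = -3*(-1 + 6*M) = 3 - 18*M)
q(X, Z) = 3/2 + Z/2 - 17*X/2 (q(X, Z) = ((X + Z) + (3 - 18*X))/2 = (3 + Z - 17*X)/2 = 3/2 + Z/2 - 17*X/2)
G(S) = 1/(9 + S)
275 + G(q(-4, 3))*(-226) = 275 - 226/(9 + (3/2 + (½)*3 - 17/2*(-4))) = 275 - 226/(9 + (3/2 + 3/2 + 34)) = 275 - 226/(9 + 37) = 275 - 226/46 = 275 + (1/46)*(-226) = 275 - 113/23 = 6212/23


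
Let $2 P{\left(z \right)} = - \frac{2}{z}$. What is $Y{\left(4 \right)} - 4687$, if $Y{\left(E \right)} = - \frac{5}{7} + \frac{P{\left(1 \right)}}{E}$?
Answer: $- \frac{131263}{28} \approx -4688.0$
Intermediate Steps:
$P{\left(z \right)} = - \frac{1}{z}$ ($P{\left(z \right)} = \frac{\left(-2\right) \frac{1}{z}}{2} = - \frac{1}{z}$)
$Y{\left(E \right)} = - \frac{5}{7} - \frac{1}{E}$ ($Y{\left(E \right)} = - \frac{5}{7} + \frac{\left(-1\right) 1^{-1}}{E} = \left(-5\right) \frac{1}{7} + \frac{\left(-1\right) 1}{E} = - \frac{5}{7} - \frac{1}{E}$)
$Y{\left(4 \right)} - 4687 = \left(- \frac{5}{7} - \frac{1}{4}\right) - 4687 = - \frac{27}{28} - 4687 = - \frac{131263}{28}$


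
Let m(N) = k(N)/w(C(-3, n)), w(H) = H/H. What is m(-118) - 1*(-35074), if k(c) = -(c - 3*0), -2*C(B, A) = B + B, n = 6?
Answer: 35192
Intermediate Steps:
C(B, A) = -B (C(B, A) = -(B + B)/2 = -B)
k(c) = -c (k(c) = -(c + 0) = -c)
w(H) = 1
m(N) = -N (m(N) = -N/1 = -N*1 = -N)
m(-118) - 1*(-35074) = -1*(-118) - 1*(-35074) = 118 + 35074 = 35192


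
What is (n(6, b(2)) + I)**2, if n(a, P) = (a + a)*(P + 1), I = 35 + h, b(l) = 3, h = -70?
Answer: 169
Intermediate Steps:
I = -35 (I = 35 - 70 = -35)
n(a, P) = 2*a*(1 + P) (n(a, P) = (2*a)*(1 + P) = 2*a*(1 + P))
(n(6, b(2)) + I)**2 = (2*6*(1 + 3) - 35)**2 = (2*6*4 - 35)**2 = (48 - 35)**2 = 13**2 = 169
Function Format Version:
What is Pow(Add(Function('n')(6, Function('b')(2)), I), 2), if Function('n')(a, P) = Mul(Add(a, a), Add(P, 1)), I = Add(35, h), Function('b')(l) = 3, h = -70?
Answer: 169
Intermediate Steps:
I = -35 (I = Add(35, -70) = -35)
Function('n')(a, P) = Mul(2, a, Add(1, P)) (Function('n')(a, P) = Mul(Mul(2, a), Add(1, P)) = Mul(2, a, Add(1, P)))
Pow(Add(Function('n')(6, Function('b')(2)), I), 2) = Pow(Add(Mul(2, 6, Add(1, 3)), -35), 2) = Pow(Add(Mul(2, 6, 4), -35), 2) = Pow(Add(48, -35), 2) = Pow(13, 2) = 169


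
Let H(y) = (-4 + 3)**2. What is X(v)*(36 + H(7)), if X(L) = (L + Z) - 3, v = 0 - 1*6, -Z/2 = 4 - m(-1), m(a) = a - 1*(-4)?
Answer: -407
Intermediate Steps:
m(a) = 4 + a (m(a) = a + 4 = 4 + a)
Z = -2 (Z = -2*(4 - (4 - 1)) = -2*(4 - 1*3) = -2*(4 - 3) = -2*1 = -2)
v = -6 (v = 0 - 6 = -6)
X(L) = -5 + L (X(L) = (L - 2) - 3 = (-2 + L) - 3 = -5 + L)
H(y) = 1 (H(y) = (-1)**2 = 1)
X(v)*(36 + H(7)) = (-5 - 6)*(36 + 1) = -11*37 = -407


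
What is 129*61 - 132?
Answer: 7737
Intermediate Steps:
129*61 - 132 = 7869 - 132 = 7737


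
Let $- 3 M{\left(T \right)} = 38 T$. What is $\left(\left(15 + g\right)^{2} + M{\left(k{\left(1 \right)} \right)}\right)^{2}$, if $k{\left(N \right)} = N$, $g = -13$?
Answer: $\frac{676}{9} \approx 75.111$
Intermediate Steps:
$M{\left(T \right)} = - \frac{38 T}{3}$
$\left(\left(15 + g\right)^{2} + M{\left(k{\left(1 \right)} \right)}\right)^{2} = \left(\left(15 - 13\right)^{2} - \frac{38}{3}\right)^{2} = \left(2^{2} - \frac{38}{3}\right)^{2} = \left(4 - \frac{38}{3}\right)^{2} = \left(- \frac{26}{3}\right)^{2} = \frac{676}{9}$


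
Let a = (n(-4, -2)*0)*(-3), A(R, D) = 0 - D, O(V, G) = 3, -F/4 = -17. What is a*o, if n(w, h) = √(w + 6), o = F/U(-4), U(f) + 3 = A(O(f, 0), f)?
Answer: 0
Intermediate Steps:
F = 68 (F = -4*(-17) = 68)
A(R, D) = -D
U(f) = -3 - f
o = 68 (o = 68/(-3 - 1*(-4)) = 68/(-3 + 4) = 68/1 = 68*1 = 68)
n(w, h) = √(6 + w)
a = 0 (a = (√(6 - 4)*0)*(-3) = (√2*0)*(-3) = 0*(-3) = 0)
a*o = 0*68 = 0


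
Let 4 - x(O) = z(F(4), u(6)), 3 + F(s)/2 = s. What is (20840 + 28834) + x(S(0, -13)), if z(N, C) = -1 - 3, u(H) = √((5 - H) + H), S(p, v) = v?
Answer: 49682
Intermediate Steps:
F(s) = -6 + 2*s
u(H) = √5
z(N, C) = -4
x(O) = 8 (x(O) = 4 - 1*(-4) = 4 + 4 = 8)
(20840 + 28834) + x(S(0, -13)) = (20840 + 28834) + 8 = 49674 + 8 = 49682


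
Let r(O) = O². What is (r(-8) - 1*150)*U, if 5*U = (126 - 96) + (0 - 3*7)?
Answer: -774/5 ≈ -154.80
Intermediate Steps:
U = 9/5 (U = ((126 - 96) + (0 - 3*7))/5 = (30 + (0 - 21))/5 = (30 - 21)/5 = (⅕)*9 = 9/5 ≈ 1.8000)
(r(-8) - 1*150)*U = ((-8)² - 1*150)*(9/5) = (64 - 150)*(9/5) = -86*9/5 = -774/5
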